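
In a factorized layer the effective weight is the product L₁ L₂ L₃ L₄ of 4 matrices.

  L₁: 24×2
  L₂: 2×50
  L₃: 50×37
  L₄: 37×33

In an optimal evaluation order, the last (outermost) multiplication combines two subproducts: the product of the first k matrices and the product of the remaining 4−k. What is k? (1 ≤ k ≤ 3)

1

Adjacent pairs: L₁L₂ = 24·2·50 = 2400; L₂L₃ = 2·50·37 = 3700; L₃L₄ = 50·37·33 = 61050.
Length 3: L₁..L₃: k=1: 0+3700+24·2·37=5476; k=2: 2400+0+24·50·37=46800 → min 5476 | L₂..L₄: k=2: 0+61050+2·50·33=64350; k=3: 3700+0+2·37·33=6142 → min 6142.
Top-level splits: k=1: (L₁..L₁)·(L₂..L₄) → 0+6142+24·2·33 = 7726; k=2: (L₁..L₂)·(L₃..L₄) → 2400+61050+24·50·33 = 103050; k=3: (L₁..L₃)·(L₄..L₄) → 5476+0+24·37·33 = 34780.
Best split is after L₁, i.e. k = 1.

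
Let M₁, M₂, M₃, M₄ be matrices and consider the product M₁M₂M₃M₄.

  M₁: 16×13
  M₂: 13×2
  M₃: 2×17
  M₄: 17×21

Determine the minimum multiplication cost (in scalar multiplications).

Adjacent pairs: M₁M₂ = 16·13·2 = 416; M₂M₃ = 13·2·17 = 442; M₃M₄ = 2·17·21 = 714.
Length 3: M₁..M₃: k=1: 0+442+16·13·17=3978; k=2: 416+0+16·2·17=960 → min 960 | M₂..M₄: k=2: 0+714+13·2·21=1260; k=3: 442+0+13·17·21=5083 → min 1260.
Length 4: M₁..M₄: k=1: 0+1260+16·13·21=5628; k=2: 416+714+16·2·21=1802; k=3: 960+0+16·17·21=6672 → min 1802.
Optimal order: ((M₁M₂)(M₃M₄)) with cost 1802.

1802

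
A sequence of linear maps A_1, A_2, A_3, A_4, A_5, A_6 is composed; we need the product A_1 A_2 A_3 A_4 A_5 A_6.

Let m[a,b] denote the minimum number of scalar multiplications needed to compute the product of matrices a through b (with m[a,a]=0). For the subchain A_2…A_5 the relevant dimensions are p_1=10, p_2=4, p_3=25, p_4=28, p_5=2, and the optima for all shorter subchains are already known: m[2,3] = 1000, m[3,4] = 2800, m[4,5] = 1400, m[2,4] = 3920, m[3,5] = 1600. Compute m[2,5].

m[2,5] = min over k∈[2,4] of m[2,k]+m[k+1,5]+p_{1}·p_k·p_{5}.
k=2: 0 + 1600 + 10·4·2 = 1680; k=3: 1000 + 1400 + 10·25·2 = 2900; k=4: 3920 + 0 + 10·28·2 = 4480.
Minimum: 1680 at k=2.

1680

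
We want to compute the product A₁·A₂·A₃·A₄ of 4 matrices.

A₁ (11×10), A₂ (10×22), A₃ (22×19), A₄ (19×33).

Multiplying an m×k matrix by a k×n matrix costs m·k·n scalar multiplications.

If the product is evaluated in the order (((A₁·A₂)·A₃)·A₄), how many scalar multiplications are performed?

(A₁·A₂): 11×10 by 10×22 → 11×22, cost 11·10·22 = 2420
((A₁·A₂)·A₃): 11×22 by 22×19 → 11×19, cost 11·22·19 = 4598; cumulative 7018
(((A₁·A₂)·A₃)·A₄): 11×19 by 19×33 → 11×33, cost 11·19·33 = 6897; cumulative 13915
Total: 13915 scalar multiplications.

13915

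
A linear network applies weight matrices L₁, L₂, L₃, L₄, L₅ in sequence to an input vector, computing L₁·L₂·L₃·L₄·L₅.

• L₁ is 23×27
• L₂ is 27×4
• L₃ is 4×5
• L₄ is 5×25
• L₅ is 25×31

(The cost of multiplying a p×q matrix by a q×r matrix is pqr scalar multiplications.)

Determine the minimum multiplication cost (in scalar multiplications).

8936

Adjacent pairs: L₁L₂ = 23·27·4 = 2484; L₂L₃ = 27·4·5 = 540; L₃L₄ = 4·5·25 = 500; L₄L₅ = 5·25·31 = 3875.
Length 3: L₁..L₃: k=1: 0+540+23·27·5=3645; k=2: 2484+0+23·4·5=2944 → min 2944 | L₂..L₄: k=2: 0+500+27·4·25=3200; k=3: 540+0+27·5·25=3915 → min 3200 | L₃..L₅: k=3: 0+3875+4·5·31=4495; k=4: 500+0+4·25·31=3600 → min 3600.
Length 4: L₁..L₄: k=1: 0+3200+23·27·25=18725; k=2: 2484+500+23·4·25=5284; k=3: 2944+0+23·5·25=5819 → min 5284 | L₂..L₅: k=2: 0+3600+27·4·31=6948; k=3: 540+3875+27·5·31=8600; k=4: 3200+0+27·25·31=24125 → min 6948.
Length 5: L₁..L₅: k=1: 0+6948+23·27·31=26199; k=2: 2484+3600+23·4·31=8936; k=3: 2944+3875+23·5·31=10384; k=4: 5284+0+23·25·31=23109 → min 8936.
Optimal order: ((L₁·L₂)·((L₃·L₄)·L₅)) with cost 8936.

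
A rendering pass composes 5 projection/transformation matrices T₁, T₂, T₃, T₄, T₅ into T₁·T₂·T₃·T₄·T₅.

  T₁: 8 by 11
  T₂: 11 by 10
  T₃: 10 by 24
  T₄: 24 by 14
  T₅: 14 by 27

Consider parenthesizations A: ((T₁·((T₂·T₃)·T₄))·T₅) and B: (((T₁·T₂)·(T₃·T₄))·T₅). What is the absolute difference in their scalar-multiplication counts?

Order A = ((T₁·((T₂·T₃)·T₄))·T₅): (T₂·T₃): 11×10 by 10×24 → 11×24, cost 11·10·24 = 2640; ((T₂·T₃)·T₄): 11×24 by 24×14 → 11×14, cost 11·24·14 = 3696; cumulative 6336; (T₁·((T₂·T₃)·T₄)): 8×11 by 11×14 → 8×14, cost 8·11·14 = 1232; cumulative 7568; ((T₁·((T₂·T₃)·T₄))·T₅): 8×14 by 14×27 → 8×27, cost 8·14·27 = 3024; cumulative 10592. Total 10592.
Order B = (((T₁·T₂)·(T₃·T₄))·T₅): (T₁·T₂): 8×11 by 11×10 → 8×10, cost 8·11·10 = 880; (T₃·T₄): 10×24 by 24×14 → 10×14, cost 10·24·14 = 3360; ((T₁·T₂)·(T₃·T₄)): 8×10 by 10×14 → 8×14, cost 8·10·14 = 1120; cumulative 5360; (((T₁·T₂)·(T₃·T₄))·T₅): 8×14 by 14×27 → 8×27, cost 8·14·27 = 3024; cumulative 8384. Total 8384.
Difference: |10592 − 8384| = 2208.

2208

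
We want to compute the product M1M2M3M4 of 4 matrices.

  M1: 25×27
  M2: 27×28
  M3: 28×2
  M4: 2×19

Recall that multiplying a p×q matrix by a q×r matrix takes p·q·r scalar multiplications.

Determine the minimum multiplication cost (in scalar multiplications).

3812

Adjacent pairs: M1M2 = 25·27·28 = 18900; M2M3 = 27·28·2 = 1512; M3M4 = 28·2·19 = 1064.
Length 3: M1..M3: k=1: 0+1512+25·27·2=2862; k=2: 18900+0+25·28·2=20300 → min 2862 | M2..M4: k=2: 0+1064+27·28·19=15428; k=3: 1512+0+27·2·19=2538 → min 2538.
Length 4: M1..M4: k=1: 0+2538+25·27·19=15363; k=2: 18900+1064+25·28·19=33264; k=3: 2862+0+25·2·19=3812 → min 3812.
Optimal order: ((M1(M2M3))M4) with cost 3812.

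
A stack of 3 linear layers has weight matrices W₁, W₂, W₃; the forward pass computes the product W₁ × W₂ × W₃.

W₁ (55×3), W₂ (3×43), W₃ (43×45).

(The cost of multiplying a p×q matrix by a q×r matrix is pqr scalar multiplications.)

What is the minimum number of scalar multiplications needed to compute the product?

13230

Order (W₁ × (W₂ × W₃)): (W₂ × W₃): 3×43 by 43×45 → 3×45, cost 3·43·45 = 5805; (W₁ × (W₂ × W₃)): 55×3 by 3×45 → 55×45, cost 55·3·45 = 7425; cumulative 13230. Total 13230.
Order ((W₁ × W₂) × W₃): (W₁ × W₂): 55×3 by 3×43 → 55×43, cost 55·3·43 = 7095; ((W₁ × W₂) × W₃): 55×43 by 43×45 → 55×45, cost 55·43·45 = 106425; cumulative 113520. Total 113520.
Minimum: 13230.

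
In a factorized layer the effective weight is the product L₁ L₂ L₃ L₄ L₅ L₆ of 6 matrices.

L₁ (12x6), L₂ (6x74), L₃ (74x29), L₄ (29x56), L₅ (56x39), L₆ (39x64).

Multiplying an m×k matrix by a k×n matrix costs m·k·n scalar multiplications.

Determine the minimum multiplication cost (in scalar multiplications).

55308

Adjacent pairs: L₁L₂ = 12·6·74 = 5328; L₂L₃ = 6·74·29 = 12876; L₃L₄ = 74·29·56 = 120176; L₄L₅ = 29·56·39 = 63336; L₅L₆ = 56·39·64 = 139776.
Length 3: L₁..L₃: k=1: 0+12876+12·6·29=14964; k=2: 5328+0+12·74·29=31080 → min 14964 | L₂..L₄: k=2: 0+120176+6·74·56=145040; k=3: 12876+0+6·29·56=22620 → min 22620 | L₃..L₅: k=3: 0+63336+74·29·39=147030; k=4: 120176+0+74·56·39=281792 → min 147030 | L₄..L₆: k=4: 0+139776+29·56·64=243712; k=5: 63336+0+29·39·64=135720 → min 135720.
Length 4: L₁..L₄: k=1: 0+22620+12·6·56=26652; k=2: 5328+120176+12·74·56=175232; k=3: 14964+0+12·29·56=34452 → min 26652 | L₂..L₅: k=2: 0+147030+6·74·39=164346; k=3: 12876+63336+6·29·39=82998; k=4: 22620+0+6·56·39=35724 → min 35724 | L₃..L₆: k=3: 0+135720+74·29·64=273064; k=4: 120176+139776+74·56·64=525168; k=5: 147030+0+74·39·64=331734 → min 273064.
Length 5: L₁..L₅: k=1: 0+35724+12·6·39=38532; k=2: 5328+147030+12·74·39=186990; k=3: 14964+63336+12·29·39=91872; k=4: 26652+0+12·56·39=52860 → min 38532 | L₂..L₆: k=2: 0+273064+6·74·64=301480; k=3: 12876+135720+6·29·64=159732; k=4: 22620+139776+6·56·64=183900; k=5: 35724+0+6·39·64=50700 → min 50700.
Length 6: L₁..L₆: k=1: 0+50700+12·6·64=55308; k=2: 5328+273064+12·74·64=335224; k=3: 14964+135720+12·29·64=172956; k=4: 26652+139776+12·56·64=209436; k=5: 38532+0+12·39·64=68484 → min 55308.
Optimal order: (L₁ ((((L₂ L₃) L₄) L₅) L₆)) with cost 55308.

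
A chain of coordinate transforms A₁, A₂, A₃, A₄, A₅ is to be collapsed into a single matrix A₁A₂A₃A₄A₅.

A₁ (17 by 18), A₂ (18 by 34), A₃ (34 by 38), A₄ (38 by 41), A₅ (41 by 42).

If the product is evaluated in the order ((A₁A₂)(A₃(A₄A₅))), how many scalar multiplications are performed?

154380

(A₁A₂): 17×18 by 18×34 → 17×34, cost 17·18·34 = 10404
(A₄A₅): 38×41 by 41×42 → 38×42, cost 38·41·42 = 65436
(A₃(A₄A₅)): 34×38 by 38×42 → 34×42, cost 34·38·42 = 54264; cumulative 119700
((A₁A₂)(A₃(A₄A₅))): 17×34 by 34×42 → 17×42, cost 17·34·42 = 24276; cumulative 154380
Total: 154380 scalar multiplications.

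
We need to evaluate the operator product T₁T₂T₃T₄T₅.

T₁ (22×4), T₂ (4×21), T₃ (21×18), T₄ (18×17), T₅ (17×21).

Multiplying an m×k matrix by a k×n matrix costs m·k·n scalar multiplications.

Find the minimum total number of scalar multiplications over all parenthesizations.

6012

Adjacent pairs: T₁T₂ = 22·4·21 = 1848; T₂T₃ = 4·21·18 = 1512; T₃T₄ = 21·18·17 = 6426; T₄T₅ = 18·17·21 = 6426.
Length 3: T₁..T₃: k=1: 0+1512+22·4·18=3096; k=2: 1848+0+22·21·18=10164 → min 3096 | T₂..T₄: k=2: 0+6426+4·21·17=7854; k=3: 1512+0+4·18·17=2736 → min 2736 | T₃..T₅: k=3: 0+6426+21·18·21=14364; k=4: 6426+0+21·17·21=13923 → min 13923.
Length 4: T₁..T₄: k=1: 0+2736+22·4·17=4232; k=2: 1848+6426+22·21·17=16128; k=3: 3096+0+22·18·17=9828 → min 4232 | T₂..T₅: k=2: 0+13923+4·21·21=15687; k=3: 1512+6426+4·18·21=9450; k=4: 2736+0+4·17·21=4164 → min 4164.
Length 5: T₁..T₅: k=1: 0+4164+22·4·21=6012; k=2: 1848+13923+22·21·21=25473; k=3: 3096+6426+22·18·21=17838; k=4: 4232+0+22·17·21=12086 → min 6012.
Optimal order: (T₁(((T₂T₃)T₄)T₅)) with cost 6012.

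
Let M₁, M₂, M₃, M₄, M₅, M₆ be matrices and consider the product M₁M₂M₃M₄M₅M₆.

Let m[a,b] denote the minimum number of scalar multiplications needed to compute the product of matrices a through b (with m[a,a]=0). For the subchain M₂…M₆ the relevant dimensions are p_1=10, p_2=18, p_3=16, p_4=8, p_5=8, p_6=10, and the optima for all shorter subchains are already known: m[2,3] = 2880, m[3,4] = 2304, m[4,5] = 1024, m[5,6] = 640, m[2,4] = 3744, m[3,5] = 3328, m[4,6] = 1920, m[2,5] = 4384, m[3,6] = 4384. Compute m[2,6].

5184

m[2,6] = min over k∈[2,5] of m[2,k]+m[k+1,6]+p_{1}·p_k·p_{6}.
k=2: 0 + 4384 + 10·18·10 = 6184; k=3: 2880 + 1920 + 10·16·10 = 6400; k=4: 3744 + 640 + 10·8·10 = 5184; k=5: 4384 + 0 + 10·8·10 = 5184.
Minimum: 5184 at k=4.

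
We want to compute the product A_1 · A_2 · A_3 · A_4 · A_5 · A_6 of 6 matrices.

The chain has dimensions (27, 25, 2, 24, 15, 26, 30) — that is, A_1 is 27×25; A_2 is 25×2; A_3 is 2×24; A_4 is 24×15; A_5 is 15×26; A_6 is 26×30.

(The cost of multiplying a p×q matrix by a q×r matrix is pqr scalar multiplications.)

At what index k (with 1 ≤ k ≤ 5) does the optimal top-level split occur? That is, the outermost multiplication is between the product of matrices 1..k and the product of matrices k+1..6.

2

Adjacent pairs: A_1A_2 = 27·25·2 = 1350; A_2A_3 = 25·2·24 = 1200; A_3A_4 = 2·24·15 = 720; A_4A_5 = 24·15·26 = 9360; A_5A_6 = 15·26·30 = 11700.
Length 3: A_1..A_3: k=1: 0+1200+27·25·24=17400; k=2: 1350+0+27·2·24=2646 → min 2646 | A_2..A_4: k=2: 0+720+25·2·15=1470; k=3: 1200+0+25·24·15=10200 → min 1470 | A_3..A_5: k=3: 0+9360+2·24·26=10608; k=4: 720+0+2·15·26=1500 → min 1500 | A_4..A_6: k=4: 0+11700+24·15·30=22500; k=5: 9360+0+24·26·30=28080 → min 22500.
Length 4: A_1..A_4: k=1: 0+1470+27·25·15=11595; k=2: 1350+720+27·2·15=2880; k=3: 2646+0+27·24·15=12366 → min 2880 | A_2..A_5: k=2: 0+1500+25·2·26=2800; k=3: 1200+9360+25·24·26=26160; k=4: 1470+0+25·15·26=11220 → min 2800 | A_3..A_6: k=3: 0+22500+2·24·30=23940; k=4: 720+11700+2·15·30=13320; k=5: 1500+0+2·26·30=3060 → min 3060.
Length 5: A_1..A_5: k=1: 0+2800+27·25·26=20350; k=2: 1350+1500+27·2·26=4254; k=3: 2646+9360+27·24·26=28854; k=4: 2880+0+27·15·26=13410 → min 4254 | A_2..A_6: k=2: 0+3060+25·2·30=4560; k=3: 1200+22500+25·24·30=41700; k=4: 1470+11700+25·15·30=24420; k=5: 2800+0+25·26·30=22300 → min 4560.
Top-level splits: k=1: (A_1..A_1)·(A_2..A_6) → 0+4560+27·25·30 = 24810; k=2: (A_1..A_2)·(A_3..A_6) → 1350+3060+27·2·30 = 6030; k=3: (A_1..A_3)·(A_4..A_6) → 2646+22500+27·24·30 = 44586; k=4: (A_1..A_4)·(A_5..A_6) → 2880+11700+27·15·30 = 26730; k=5: (A_1..A_5)·(A_6..A_6) → 4254+0+27·26·30 = 25314.
Best split is after A_2, i.e. k = 2.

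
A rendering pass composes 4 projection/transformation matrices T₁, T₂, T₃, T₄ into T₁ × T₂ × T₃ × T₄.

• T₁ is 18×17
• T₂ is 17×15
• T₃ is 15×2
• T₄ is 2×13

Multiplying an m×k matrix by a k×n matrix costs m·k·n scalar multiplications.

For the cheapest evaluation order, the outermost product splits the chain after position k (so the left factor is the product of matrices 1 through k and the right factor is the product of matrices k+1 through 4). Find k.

3

Adjacent pairs: T₁T₂ = 18·17·15 = 4590; T₂T₃ = 17·15·2 = 510; T₃T₄ = 15·2·13 = 390.
Length 3: T₁..T₃: k=1: 0+510+18·17·2=1122; k=2: 4590+0+18·15·2=5130 → min 1122 | T₂..T₄: k=2: 0+390+17·15·13=3705; k=3: 510+0+17·2·13=952 → min 952.
Top-level splits: k=1: (T₁..T₁)·(T₂..T₄) → 0+952+18·17·13 = 4930; k=2: (T₁..T₂)·(T₃..T₄) → 4590+390+18·15·13 = 8490; k=3: (T₁..T₃)·(T₄..T₄) → 1122+0+18·2·13 = 1590.
Best split is after T₃, i.e. k = 3.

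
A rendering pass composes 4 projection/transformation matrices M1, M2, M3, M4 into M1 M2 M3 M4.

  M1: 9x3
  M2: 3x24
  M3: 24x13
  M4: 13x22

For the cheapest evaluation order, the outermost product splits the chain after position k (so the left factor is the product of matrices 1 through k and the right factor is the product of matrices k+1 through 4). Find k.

1

Adjacent pairs: M1M2 = 9·3·24 = 648; M2M3 = 3·24·13 = 936; M3M4 = 24·13·22 = 6864.
Length 3: M1..M3: k=1: 0+936+9·3·13=1287; k=2: 648+0+9·24·13=3456 → min 1287 | M2..M4: k=2: 0+6864+3·24·22=8448; k=3: 936+0+3·13·22=1794 → min 1794.
Top-level splits: k=1: (M1..M1)·(M2..M4) → 0+1794+9·3·22 = 2388; k=2: (M1..M2)·(M3..M4) → 648+6864+9·24·22 = 12264; k=3: (M1..M3)·(M4..M4) → 1287+0+9·13·22 = 3861.
Best split is after M1, i.e. k = 1.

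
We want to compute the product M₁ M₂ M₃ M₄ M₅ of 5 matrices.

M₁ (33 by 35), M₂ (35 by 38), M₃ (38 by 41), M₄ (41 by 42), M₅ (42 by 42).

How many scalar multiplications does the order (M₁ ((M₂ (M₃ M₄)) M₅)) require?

231546

(M₃ M₄): 38×41 by 41×42 → 38×42, cost 38·41·42 = 65436
(M₂ (M₃ M₄)): 35×38 by 38×42 → 35×42, cost 35·38·42 = 55860; cumulative 121296
((M₂ (M₃ M₄)) M₅): 35×42 by 42×42 → 35×42, cost 35·42·42 = 61740; cumulative 183036
(M₁ ((M₂ (M₃ M₄)) M₅)): 33×35 by 35×42 → 33×42, cost 33·35·42 = 48510; cumulative 231546
Total: 231546 scalar multiplications.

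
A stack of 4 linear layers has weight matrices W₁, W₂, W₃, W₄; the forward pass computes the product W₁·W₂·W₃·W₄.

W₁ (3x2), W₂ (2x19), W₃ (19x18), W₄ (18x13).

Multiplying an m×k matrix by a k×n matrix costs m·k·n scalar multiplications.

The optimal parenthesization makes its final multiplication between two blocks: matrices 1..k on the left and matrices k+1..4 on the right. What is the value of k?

Adjacent pairs: W₁W₂ = 3·2·19 = 114; W₂W₃ = 2·19·18 = 684; W₃W₄ = 19·18·13 = 4446.
Length 3: W₁..W₃: k=1: 0+684+3·2·18=792; k=2: 114+0+3·19·18=1140 → min 792 | W₂..W₄: k=2: 0+4446+2·19·13=4940; k=3: 684+0+2·18·13=1152 → min 1152.
Top-level splits: k=1: (W₁..W₁)·(W₂..W₄) → 0+1152+3·2·13 = 1230; k=2: (W₁..W₂)·(W₃..W₄) → 114+4446+3·19·13 = 5301; k=3: (W₁..W₃)·(W₄..W₄) → 792+0+3·18·13 = 1494.
Best split is after W₁, i.e. k = 1.

1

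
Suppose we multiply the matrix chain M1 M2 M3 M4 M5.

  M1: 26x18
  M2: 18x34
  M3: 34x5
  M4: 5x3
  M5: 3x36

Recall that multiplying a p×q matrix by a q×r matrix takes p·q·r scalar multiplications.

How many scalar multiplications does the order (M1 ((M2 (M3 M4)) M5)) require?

21138

(M3 M4): 34×5 by 5×3 → 34×3, cost 34·5·3 = 510
(M2 (M3 M4)): 18×34 by 34×3 → 18×3, cost 18·34·3 = 1836; cumulative 2346
((M2 (M3 M4)) M5): 18×3 by 3×36 → 18×36, cost 18·3·36 = 1944; cumulative 4290
(M1 ((M2 (M3 M4)) M5)): 26×18 by 18×36 → 26×36, cost 26·18·36 = 16848; cumulative 21138
Total: 21138 scalar multiplications.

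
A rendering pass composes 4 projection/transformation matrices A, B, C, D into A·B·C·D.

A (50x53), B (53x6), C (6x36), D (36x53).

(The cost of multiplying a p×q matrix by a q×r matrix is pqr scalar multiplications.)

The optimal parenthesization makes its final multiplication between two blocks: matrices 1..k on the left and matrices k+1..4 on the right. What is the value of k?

Adjacent pairs: AB = 50·53·6 = 15900; BC = 53·6·36 = 11448; CD = 6·36·53 = 11448.
Length 3: A..C: k=1: 0+11448+50·53·36=106848; k=2: 15900+0+50·6·36=26700 → min 26700 | B..D: k=2: 0+11448+53·6·53=28302; k=3: 11448+0+53·36·53=112572 → min 28302.
Top-level splits: k=1: (A..A)·(B..D) → 0+28302+50·53·53 = 168752; k=2: (A..B)·(C..D) → 15900+11448+50·6·53 = 43248; k=3: (A..C)·(D..D) → 26700+0+50·36·53 = 122100.
Best split is after B, i.e. k = 2.

2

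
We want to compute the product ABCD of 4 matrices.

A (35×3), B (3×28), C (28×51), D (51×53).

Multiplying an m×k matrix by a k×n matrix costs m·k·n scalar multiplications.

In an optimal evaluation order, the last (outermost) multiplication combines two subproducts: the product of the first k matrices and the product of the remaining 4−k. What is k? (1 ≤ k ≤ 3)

1

Adjacent pairs: AB = 35·3·28 = 2940; BC = 3·28·51 = 4284; CD = 28·51·53 = 75684.
Length 3: A..C: k=1: 0+4284+35·3·51=9639; k=2: 2940+0+35·28·51=52920 → min 9639 | B..D: k=2: 0+75684+3·28·53=80136; k=3: 4284+0+3·51·53=12393 → min 12393.
Top-level splits: k=1: (A..A)·(B..D) → 0+12393+35·3·53 = 17958; k=2: (A..B)·(C..D) → 2940+75684+35·28·53 = 130564; k=3: (A..C)·(D..D) → 9639+0+35·51·53 = 104244.
Best split is after A, i.e. k = 1.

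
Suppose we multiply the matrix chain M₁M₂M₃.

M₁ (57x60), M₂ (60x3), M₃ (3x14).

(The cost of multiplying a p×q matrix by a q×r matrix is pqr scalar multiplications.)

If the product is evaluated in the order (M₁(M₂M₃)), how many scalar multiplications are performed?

50400

(M₂M₃): 60×3 by 3×14 → 60×14, cost 60·3·14 = 2520
(M₁(M₂M₃)): 57×60 by 60×14 → 57×14, cost 57·60·14 = 47880; cumulative 50400
Total: 50400 scalar multiplications.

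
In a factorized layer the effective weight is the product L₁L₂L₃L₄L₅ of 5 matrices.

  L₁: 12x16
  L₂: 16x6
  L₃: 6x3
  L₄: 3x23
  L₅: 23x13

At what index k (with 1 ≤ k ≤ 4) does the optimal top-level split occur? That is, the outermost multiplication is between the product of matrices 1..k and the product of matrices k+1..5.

Adjacent pairs: L₁L₂ = 12·16·6 = 1152; L₂L₃ = 16·6·3 = 288; L₃L₄ = 6·3·23 = 414; L₄L₅ = 3·23·13 = 897.
Length 3: L₁..L₃: k=1: 0+288+12·16·3=864; k=2: 1152+0+12·6·3=1368 → min 864 | L₂..L₄: k=2: 0+414+16·6·23=2622; k=3: 288+0+16·3·23=1392 → min 1392 | L₃..L₅: k=3: 0+897+6·3·13=1131; k=4: 414+0+6·23·13=2208 → min 1131.
Length 4: L₁..L₄: k=1: 0+1392+12·16·23=5808; k=2: 1152+414+12·6·23=3222; k=3: 864+0+12·3·23=1692 → min 1692 | L₂..L₅: k=2: 0+1131+16·6·13=2379; k=3: 288+897+16·3·13=1809; k=4: 1392+0+16·23·13=6176 → min 1809.
Top-level splits: k=1: (L₁..L₁)·(L₂..L₅) → 0+1809+12·16·13 = 4305; k=2: (L₁..L₂)·(L₃..L₅) → 1152+1131+12·6·13 = 3219; k=3: (L₁..L₃)·(L₄..L₅) → 864+897+12·3·13 = 2229; k=4: (L₁..L₄)·(L₅..L₅) → 1692+0+12·23·13 = 5280.
Best split is after L₃, i.e. k = 3.

3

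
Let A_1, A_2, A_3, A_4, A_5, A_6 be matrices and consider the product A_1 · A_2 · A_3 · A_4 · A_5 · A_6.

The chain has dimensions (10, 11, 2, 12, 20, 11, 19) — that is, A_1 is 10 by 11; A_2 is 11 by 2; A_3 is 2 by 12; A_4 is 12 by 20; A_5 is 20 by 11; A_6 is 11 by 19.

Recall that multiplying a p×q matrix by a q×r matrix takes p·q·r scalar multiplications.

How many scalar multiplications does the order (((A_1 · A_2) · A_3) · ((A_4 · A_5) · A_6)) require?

(A_1 · A_2): 10×11 by 11×2 → 10×2, cost 10·11·2 = 220
((A_1 · A_2) · A_3): 10×2 by 2×12 → 10×12, cost 10·2·12 = 240; cumulative 460
(A_4 · A_5): 12×20 by 20×11 → 12×11, cost 12·20·11 = 2640
((A_4 · A_5) · A_6): 12×11 by 11×19 → 12×19, cost 12·11·19 = 2508; cumulative 5148
(((A_1 · A_2) · A_3) · ((A_4 · A_5) · A_6)): 10×12 by 12×19 → 10×19, cost 10·12·19 = 2280; cumulative 7888
Total: 7888 scalar multiplications.

7888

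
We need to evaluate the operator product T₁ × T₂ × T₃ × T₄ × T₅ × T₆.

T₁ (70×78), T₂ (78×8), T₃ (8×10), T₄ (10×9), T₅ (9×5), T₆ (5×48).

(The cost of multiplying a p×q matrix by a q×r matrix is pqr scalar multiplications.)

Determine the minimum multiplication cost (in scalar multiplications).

48070

Adjacent pairs: T₁T₂ = 70·78·8 = 43680; T₂T₃ = 78·8·10 = 6240; T₃T₄ = 8·10·9 = 720; T₄T₅ = 10·9·5 = 450; T₅T₆ = 9·5·48 = 2160.
Length 3: T₁..T₃: k=1: 0+6240+70·78·10=60840; k=2: 43680+0+70·8·10=49280 → min 49280 | T₂..T₄: k=2: 0+720+78·8·9=6336; k=3: 6240+0+78·10·9=13260 → min 6336 | T₃..T₅: k=3: 0+450+8·10·5=850; k=4: 720+0+8·9·5=1080 → min 850 | T₄..T₆: k=4: 0+2160+10·9·48=6480; k=5: 450+0+10·5·48=2850 → min 2850.
Length 4: T₁..T₄: k=1: 0+6336+70·78·9=55476; k=2: 43680+720+70·8·9=49440; k=3: 49280+0+70·10·9=55580 → min 49440 | T₂..T₅: k=2: 0+850+78·8·5=3970; k=3: 6240+450+78·10·5=10590; k=4: 6336+0+78·9·5=9846 → min 3970 | T₃..T₆: k=3: 0+2850+8·10·48=6690; k=4: 720+2160+8·9·48=6336; k=5: 850+0+8·5·48=2770 → min 2770.
Length 5: T₁..T₅: k=1: 0+3970+70·78·5=31270; k=2: 43680+850+70·8·5=47330; k=3: 49280+450+70·10·5=53230; k=4: 49440+0+70·9·5=52590 → min 31270 | T₂..T₆: k=2: 0+2770+78·8·48=32722; k=3: 6240+2850+78·10·48=46530; k=4: 6336+2160+78·9·48=42192; k=5: 3970+0+78·5·48=22690 → min 22690.
Length 6: T₁..T₆: k=1: 0+22690+70·78·48=284770; k=2: 43680+2770+70·8·48=73330; k=3: 49280+2850+70·10·48=85730; k=4: 49440+2160+70·9·48=81840; k=5: 31270+0+70·5·48=48070 → min 48070.
Optimal order: ((T₁ × (T₂ × (T₃ × (T₄ × T₅)))) × T₆) with cost 48070.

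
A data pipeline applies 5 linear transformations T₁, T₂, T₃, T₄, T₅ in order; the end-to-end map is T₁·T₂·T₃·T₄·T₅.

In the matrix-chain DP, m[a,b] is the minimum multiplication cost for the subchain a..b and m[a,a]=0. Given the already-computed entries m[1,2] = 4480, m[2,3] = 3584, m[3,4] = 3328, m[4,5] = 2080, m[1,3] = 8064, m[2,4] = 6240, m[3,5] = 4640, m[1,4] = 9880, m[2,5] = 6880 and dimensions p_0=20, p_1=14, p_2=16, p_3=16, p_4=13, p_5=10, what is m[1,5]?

9680

m[1,5] = min over k∈[1,4] of m[1,k]+m[k+1,5]+p_{0}·p_k·p_{5}.
k=1: 0 + 6880 + 20·14·10 = 9680; k=2: 4480 + 4640 + 20·16·10 = 12320; k=3: 8064 + 2080 + 20·16·10 = 13344; k=4: 9880 + 0 + 20·13·10 = 12480.
Minimum: 9680 at k=1.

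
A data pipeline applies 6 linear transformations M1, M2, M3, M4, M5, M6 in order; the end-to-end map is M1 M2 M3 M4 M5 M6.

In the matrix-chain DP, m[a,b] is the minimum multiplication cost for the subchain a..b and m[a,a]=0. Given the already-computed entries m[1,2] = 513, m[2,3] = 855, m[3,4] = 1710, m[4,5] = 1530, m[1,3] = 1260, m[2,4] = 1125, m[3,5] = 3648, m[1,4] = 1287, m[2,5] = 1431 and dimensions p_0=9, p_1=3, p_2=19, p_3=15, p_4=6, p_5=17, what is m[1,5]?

1890

m[1,5] = min over k∈[1,4] of m[1,k]+m[k+1,5]+p_{0}·p_k·p_{5}.
k=1: 0 + 1431 + 9·3·17 = 1890; k=2: 513 + 3648 + 9·19·17 = 7068; k=3: 1260 + 1530 + 9·15·17 = 5085; k=4: 1287 + 0 + 9·6·17 = 2205.
Minimum: 1890 at k=1.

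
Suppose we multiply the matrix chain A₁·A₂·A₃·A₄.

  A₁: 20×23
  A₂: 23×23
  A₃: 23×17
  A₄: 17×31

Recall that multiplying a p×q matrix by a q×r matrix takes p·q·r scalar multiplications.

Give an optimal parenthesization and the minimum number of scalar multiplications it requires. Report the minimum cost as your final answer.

27353

Adjacent pairs: A₁A₂ = 20·23·23 = 10580; A₂A₃ = 23·23·17 = 8993; A₃A₄ = 23·17·31 = 12121.
Length 3: A₁..A₃: k=1: 0+8993+20·23·17=16813; k=2: 10580+0+20·23·17=18400 → min 16813 | A₂..A₄: k=2: 0+12121+23·23·31=28520; k=3: 8993+0+23·17·31=21114 → min 21114.
Length 4: A₁..A₄: k=1: 0+21114+20·23·31=35374; k=2: 10580+12121+20·23·31=36961; k=3: 16813+0+20·17·31=27353 → min 27353.
Optimal parenthesization: ((A₁·(A₂·A₃))·A₄) with cost 27353.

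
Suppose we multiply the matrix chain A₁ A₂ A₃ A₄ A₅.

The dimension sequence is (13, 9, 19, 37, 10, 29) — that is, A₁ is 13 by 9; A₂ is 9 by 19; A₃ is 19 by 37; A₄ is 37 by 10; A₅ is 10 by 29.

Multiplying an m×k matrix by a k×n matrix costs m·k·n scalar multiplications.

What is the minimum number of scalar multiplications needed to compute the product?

Adjacent pairs: A₁A₂ = 13·9·19 = 2223; A₂A₃ = 9·19·37 = 6327; A₃A₄ = 19·37·10 = 7030; A₄A₅ = 37·10·29 = 10730.
Length 3: A₁..A₃: k=1: 0+6327+13·9·37=10656; k=2: 2223+0+13·19·37=11362 → min 10656 | A₂..A₄: k=2: 0+7030+9·19·10=8740; k=3: 6327+0+9·37·10=9657 → min 8740 | A₃..A₅: k=3: 0+10730+19·37·29=31117; k=4: 7030+0+19·10·29=12540 → min 12540.
Length 4: A₁..A₄: k=1: 0+8740+13·9·10=9910; k=2: 2223+7030+13·19·10=11723; k=3: 10656+0+13·37·10=15466 → min 9910 | A₂..A₅: k=2: 0+12540+9·19·29=17499; k=3: 6327+10730+9·37·29=26714; k=4: 8740+0+9·10·29=11350 → min 11350.
Length 5: A₁..A₅: k=1: 0+11350+13·9·29=14743; k=2: 2223+12540+13·19·29=21926; k=3: 10656+10730+13·37·29=35335; k=4: 9910+0+13·10·29=13680 → min 13680.
Optimal order: ((A₁ (A₂ (A₃ A₄))) A₅) with cost 13680.

13680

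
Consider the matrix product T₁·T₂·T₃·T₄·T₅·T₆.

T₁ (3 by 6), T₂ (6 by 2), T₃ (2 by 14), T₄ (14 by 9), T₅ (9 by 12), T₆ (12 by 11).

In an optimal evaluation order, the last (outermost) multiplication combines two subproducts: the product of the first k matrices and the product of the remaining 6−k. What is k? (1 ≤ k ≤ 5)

Adjacent pairs: T₁T₂ = 3·6·2 = 36; T₂T₃ = 6·2·14 = 168; T₃T₄ = 2·14·9 = 252; T₄T₅ = 14·9·12 = 1512; T₅T₆ = 9·12·11 = 1188.
Length 3: T₁..T₃: k=1: 0+168+3·6·14=420; k=2: 36+0+3·2·14=120 → min 120 | T₂..T₄: k=2: 0+252+6·2·9=360; k=3: 168+0+6·14·9=924 → min 360 | T₃..T₅: k=3: 0+1512+2·14·12=1848; k=4: 252+0+2·9·12=468 → min 468 | T₄..T₆: k=4: 0+1188+14·9·11=2574; k=5: 1512+0+14·12·11=3360 → min 2574.
Length 4: T₁..T₄: k=1: 0+360+3·6·9=522; k=2: 36+252+3·2·9=342; k=3: 120+0+3·14·9=498 → min 342 | T₂..T₅: k=2: 0+468+6·2·12=612; k=3: 168+1512+6·14·12=2688; k=4: 360+0+6·9·12=1008 → min 612 | T₃..T₆: k=3: 0+2574+2·14·11=2882; k=4: 252+1188+2·9·11=1638; k=5: 468+0+2·12·11=732 → min 732.
Length 5: T₁..T₅: k=1: 0+612+3·6·12=828; k=2: 36+468+3·2·12=576; k=3: 120+1512+3·14·12=2136; k=4: 342+0+3·9·12=666 → min 576 | T₂..T₆: k=2: 0+732+6·2·11=864; k=3: 168+2574+6·14·11=3666; k=4: 360+1188+6·9·11=2142; k=5: 612+0+6·12·11=1404 → min 864.
Top-level splits: k=1: (T₁..T₁)·(T₂..T₆) → 0+864+3·6·11 = 1062; k=2: (T₁..T₂)·(T₃..T₆) → 36+732+3·2·11 = 834; k=3: (T₁..T₃)·(T₄..T₆) → 120+2574+3·14·11 = 3156; k=4: (T₁..T₄)·(T₅..T₆) → 342+1188+3·9·11 = 1827; k=5: (T₁..T₅)·(T₆..T₆) → 576+0+3·12·11 = 972.
Best split is after T₂, i.e. k = 2.

2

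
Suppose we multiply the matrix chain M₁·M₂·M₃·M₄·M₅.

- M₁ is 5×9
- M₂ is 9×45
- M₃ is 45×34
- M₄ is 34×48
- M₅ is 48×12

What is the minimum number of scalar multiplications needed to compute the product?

20715

Adjacent pairs: M₁M₂ = 5·9·45 = 2025; M₂M₃ = 9·45·34 = 13770; M₃M₄ = 45·34·48 = 73440; M₄M₅ = 34·48·12 = 19584.
Length 3: M₁..M₃: k=1: 0+13770+5·9·34=15300; k=2: 2025+0+5·45·34=9675 → min 9675 | M₂..M₄: k=2: 0+73440+9·45·48=92880; k=3: 13770+0+9·34·48=28458 → min 28458 | M₃..M₅: k=3: 0+19584+45·34·12=37944; k=4: 73440+0+45·48·12=99360 → min 37944.
Length 4: M₁..M₄: k=1: 0+28458+5·9·48=30618; k=2: 2025+73440+5·45·48=86265; k=3: 9675+0+5·34·48=17835 → min 17835 | M₂..M₅: k=2: 0+37944+9·45·12=42804; k=3: 13770+19584+9·34·12=37026; k=4: 28458+0+9·48·12=33642 → min 33642.
Length 5: M₁..M₅: k=1: 0+33642+5·9·12=34182; k=2: 2025+37944+5·45·12=42669; k=3: 9675+19584+5·34·12=31299; k=4: 17835+0+5·48·12=20715 → min 20715.
Optimal order: ((((M₁·M₂)·M₃)·M₄)·M₅) with cost 20715.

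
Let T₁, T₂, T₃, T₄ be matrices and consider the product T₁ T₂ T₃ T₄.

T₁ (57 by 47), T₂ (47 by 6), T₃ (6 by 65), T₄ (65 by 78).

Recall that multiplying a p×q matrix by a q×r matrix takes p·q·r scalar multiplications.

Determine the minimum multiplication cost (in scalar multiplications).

Adjacent pairs: T₁T₂ = 57·47·6 = 16074; T₂T₃ = 47·6·65 = 18330; T₃T₄ = 6·65·78 = 30420.
Length 3: T₁..T₃: k=1: 0+18330+57·47·65=192465; k=2: 16074+0+57·6·65=38304 → min 38304 | T₂..T₄: k=2: 0+30420+47·6·78=52416; k=3: 18330+0+47·65·78=256620 → min 52416.
Length 4: T₁..T₄: k=1: 0+52416+57·47·78=261378; k=2: 16074+30420+57·6·78=73170; k=3: 38304+0+57·65·78=327294 → min 73170.
Optimal order: ((T₁ T₂) (T₃ T₄)) with cost 73170.

73170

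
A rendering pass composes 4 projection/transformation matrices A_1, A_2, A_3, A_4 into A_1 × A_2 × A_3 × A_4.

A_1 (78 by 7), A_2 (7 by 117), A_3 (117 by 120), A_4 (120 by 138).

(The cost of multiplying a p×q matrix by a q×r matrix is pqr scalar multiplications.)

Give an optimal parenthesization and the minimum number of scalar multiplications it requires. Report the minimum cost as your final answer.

Adjacent pairs: A_1A_2 = 78·7·117 = 63882; A_2A_3 = 7·117·120 = 98280; A_3A_4 = 117·120·138 = 1937520.
Length 3: A_1..A_3: k=1: 0+98280+78·7·120=163800; k=2: 63882+0+78·117·120=1159002 → min 163800 | A_2..A_4: k=2: 0+1937520+7·117·138=2050542; k=3: 98280+0+7·120·138=214200 → min 214200.
Length 4: A_1..A_4: k=1: 0+214200+78·7·138=289548; k=2: 63882+1937520+78·117·138=3260790; k=3: 163800+0+78·120·138=1455480 → min 289548.
Optimal parenthesization: (A_1 × ((A_2 × A_3) × A_4)) with cost 289548.

289548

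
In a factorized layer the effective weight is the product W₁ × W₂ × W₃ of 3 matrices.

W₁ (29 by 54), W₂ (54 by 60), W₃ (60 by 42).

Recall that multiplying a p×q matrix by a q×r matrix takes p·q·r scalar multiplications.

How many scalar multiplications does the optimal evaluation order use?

Order (W₁ × (W₂ × W₃)): (W₂ × W₃): 54×60 by 60×42 → 54×42, cost 54·60·42 = 136080; (W₁ × (W₂ × W₃)): 29×54 by 54×42 → 29×42, cost 29·54·42 = 65772; cumulative 201852. Total 201852.
Order ((W₁ × W₂) × W₃): (W₁ × W₂): 29×54 by 54×60 → 29×60, cost 29·54·60 = 93960; ((W₁ × W₂) × W₃): 29×60 by 60×42 → 29×42, cost 29·60·42 = 73080; cumulative 167040. Total 167040.
Minimum: 167040.

167040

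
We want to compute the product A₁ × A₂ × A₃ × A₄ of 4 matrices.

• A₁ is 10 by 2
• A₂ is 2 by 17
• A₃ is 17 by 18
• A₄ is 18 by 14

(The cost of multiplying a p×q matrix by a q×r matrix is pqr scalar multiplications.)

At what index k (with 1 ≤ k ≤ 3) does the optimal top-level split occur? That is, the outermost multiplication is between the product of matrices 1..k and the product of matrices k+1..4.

1

Adjacent pairs: A₁A₂ = 10·2·17 = 340; A₂A₃ = 2·17·18 = 612; A₃A₄ = 17·18·14 = 4284.
Length 3: A₁..A₃: k=1: 0+612+10·2·18=972; k=2: 340+0+10·17·18=3400 → min 972 | A₂..A₄: k=2: 0+4284+2·17·14=4760; k=3: 612+0+2·18·14=1116 → min 1116.
Top-level splits: k=1: (A₁..A₁)·(A₂..A₄) → 0+1116+10·2·14 = 1396; k=2: (A₁..A₂)·(A₃..A₄) → 340+4284+10·17·14 = 7004; k=3: (A₁..A₃)·(A₄..A₄) → 972+0+10·18·14 = 3492.
Best split is after A₁, i.e. k = 1.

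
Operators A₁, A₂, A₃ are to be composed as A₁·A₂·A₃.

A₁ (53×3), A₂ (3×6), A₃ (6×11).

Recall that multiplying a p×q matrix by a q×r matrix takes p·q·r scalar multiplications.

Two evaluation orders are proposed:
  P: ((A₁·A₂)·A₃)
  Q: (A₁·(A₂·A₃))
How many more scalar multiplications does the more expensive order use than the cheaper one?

Order P = ((A₁·A₂)·A₃): (A₁·A₂): 53×3 by 3×6 → 53×6, cost 53·3·6 = 954; ((A₁·A₂)·A₃): 53×6 by 6×11 → 53×11, cost 53·6·11 = 3498; cumulative 4452. Total 4452.
Order Q = (A₁·(A₂·A₃)): (A₂·A₃): 3×6 by 6×11 → 3×11, cost 3·6·11 = 198; (A₁·(A₂·A₃)): 53×3 by 3×11 → 53×11, cost 53·3·11 = 1749; cumulative 1947. Total 1947.
Difference: |4452 − 1947| = 2505.

2505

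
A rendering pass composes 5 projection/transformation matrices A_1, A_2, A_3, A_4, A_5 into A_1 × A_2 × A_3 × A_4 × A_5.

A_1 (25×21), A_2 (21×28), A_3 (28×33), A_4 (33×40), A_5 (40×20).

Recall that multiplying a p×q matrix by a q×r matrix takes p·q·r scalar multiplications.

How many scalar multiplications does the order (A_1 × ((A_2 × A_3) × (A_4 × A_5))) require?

70164

(A_2 × A_3): 21×28 by 28×33 → 21×33, cost 21·28·33 = 19404
(A_4 × A_5): 33×40 by 40×20 → 33×20, cost 33·40·20 = 26400
((A_2 × A_3) × (A_4 × A_5)): 21×33 by 33×20 → 21×20, cost 21·33·20 = 13860; cumulative 59664
(A_1 × ((A_2 × A_3) × (A_4 × A_5))): 25×21 by 21×20 → 25×20, cost 25·21·20 = 10500; cumulative 70164
Total: 70164 scalar multiplications.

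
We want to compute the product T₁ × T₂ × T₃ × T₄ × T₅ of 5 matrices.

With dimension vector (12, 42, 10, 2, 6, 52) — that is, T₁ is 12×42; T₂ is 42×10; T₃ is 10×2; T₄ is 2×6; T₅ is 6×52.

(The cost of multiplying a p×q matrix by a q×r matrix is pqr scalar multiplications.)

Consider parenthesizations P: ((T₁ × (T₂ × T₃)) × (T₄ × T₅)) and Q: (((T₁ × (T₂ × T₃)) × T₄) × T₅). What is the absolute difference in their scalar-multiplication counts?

Order P = ((T₁ × (T₂ × T₃)) × (T₄ × T₅)): (T₂ × T₃): 42×10 by 10×2 → 42×2, cost 42·10·2 = 840; (T₁ × (T₂ × T₃)): 12×42 by 42×2 → 12×2, cost 12·42·2 = 1008; cumulative 1848; (T₄ × T₅): 2×6 by 6×52 → 2×52, cost 2·6·52 = 624; ((T₁ × (T₂ × T₃)) × (T₄ × T₅)): 12×2 by 2×52 → 12×52, cost 12·2·52 = 1248; cumulative 3720. Total 3720.
Order Q = (((T₁ × (T₂ × T₃)) × T₄) × T₅): (T₂ × T₃): 42×10 by 10×2 → 42×2, cost 42·10·2 = 840; (T₁ × (T₂ × T₃)): 12×42 by 42×2 → 12×2, cost 12·42·2 = 1008; cumulative 1848; ((T₁ × (T₂ × T₃)) × T₄): 12×2 by 2×6 → 12×6, cost 12·2·6 = 144; cumulative 1992; (((T₁ × (T₂ × T₃)) × T₄) × T₅): 12×6 by 6×52 → 12×52, cost 12·6·52 = 3744; cumulative 5736. Total 5736.
Difference: |3720 − 5736| = 2016.

2016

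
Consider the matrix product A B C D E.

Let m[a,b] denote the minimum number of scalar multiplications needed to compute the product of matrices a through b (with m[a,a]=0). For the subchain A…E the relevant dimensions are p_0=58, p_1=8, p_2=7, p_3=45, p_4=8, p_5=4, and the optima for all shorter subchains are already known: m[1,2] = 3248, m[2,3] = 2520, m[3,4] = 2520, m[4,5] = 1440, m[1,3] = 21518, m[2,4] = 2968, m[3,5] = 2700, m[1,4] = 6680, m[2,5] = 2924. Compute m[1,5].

4780

m[1,5] = min over k∈[1,4] of m[1,k]+m[k+1,5]+p_{0}·p_k·p_{5}.
k=1: 0 + 2924 + 58·8·4 = 4780; k=2: 3248 + 2700 + 58·7·4 = 7572; k=3: 21518 + 1440 + 58·45·4 = 33398; k=4: 6680 + 0 + 58·8·4 = 8536.
Minimum: 4780 at k=1.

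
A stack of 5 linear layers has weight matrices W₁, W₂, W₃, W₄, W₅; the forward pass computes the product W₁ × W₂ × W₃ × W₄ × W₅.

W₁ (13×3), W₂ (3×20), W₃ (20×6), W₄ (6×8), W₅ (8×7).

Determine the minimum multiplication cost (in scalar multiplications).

945

Adjacent pairs: W₁W₂ = 13·3·20 = 780; W₂W₃ = 3·20·6 = 360; W₃W₄ = 20·6·8 = 960; W₄W₅ = 6·8·7 = 336.
Length 3: W₁..W₃: k=1: 0+360+13·3·6=594; k=2: 780+0+13·20·6=2340 → min 594 | W₂..W₄: k=2: 0+960+3·20·8=1440; k=3: 360+0+3·6·8=504 → min 504 | W₃..W₅: k=3: 0+336+20·6·7=1176; k=4: 960+0+20·8·7=2080 → min 1176.
Length 4: W₁..W₄: k=1: 0+504+13·3·8=816; k=2: 780+960+13·20·8=3820; k=3: 594+0+13·6·8=1218 → min 816 | W₂..W₅: k=2: 0+1176+3·20·7=1596; k=3: 360+336+3·6·7=822; k=4: 504+0+3·8·7=672 → min 672.
Length 5: W₁..W₅: k=1: 0+672+13·3·7=945; k=2: 780+1176+13·20·7=3776; k=3: 594+336+13·6·7=1476; k=4: 816+0+13·8·7=1544 → min 945.
Optimal order: (W₁ × (((W₂ × W₃) × W₄) × W₅)) with cost 945.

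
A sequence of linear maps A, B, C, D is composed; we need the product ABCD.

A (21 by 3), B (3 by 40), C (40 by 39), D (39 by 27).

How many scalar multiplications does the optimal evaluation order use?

9540

Adjacent pairs: AB = 21·3·40 = 2520; BC = 3·40·39 = 4680; CD = 40·39·27 = 42120.
Length 3: A..C: k=1: 0+4680+21·3·39=7137; k=2: 2520+0+21·40·39=35280 → min 7137 | B..D: k=2: 0+42120+3·40·27=45360; k=3: 4680+0+3·39·27=7839 → min 7839.
Length 4: A..D: k=1: 0+7839+21·3·27=9540; k=2: 2520+42120+21·40·27=67320; k=3: 7137+0+21·39·27=29250 → min 9540.
Optimal order: (A((BC)D)) with cost 9540.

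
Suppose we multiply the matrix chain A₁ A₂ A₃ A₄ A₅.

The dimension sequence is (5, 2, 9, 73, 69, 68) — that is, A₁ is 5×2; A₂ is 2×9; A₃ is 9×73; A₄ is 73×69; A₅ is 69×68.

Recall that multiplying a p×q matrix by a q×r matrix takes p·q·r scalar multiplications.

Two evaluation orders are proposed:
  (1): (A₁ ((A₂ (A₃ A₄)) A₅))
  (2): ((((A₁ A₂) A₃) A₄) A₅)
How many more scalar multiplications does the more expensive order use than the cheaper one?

4619

Order (1) = (A₁ ((A₂ (A₃ A₄)) A₅)): (A₃ A₄): 9×73 by 73×69 → 9×69, cost 9·73·69 = 45333; (A₂ (A₃ A₄)): 2×9 by 9×69 → 2×69, cost 2·9·69 = 1242; cumulative 46575; ((A₂ (A₃ A₄)) A₅): 2×69 by 69×68 → 2×68, cost 2·69·68 = 9384; cumulative 55959; (A₁ ((A₂ (A₃ A₄)) A₅)): 5×2 by 2×68 → 5×68, cost 5·2·68 = 680; cumulative 56639. Total 56639.
Order (2) = ((((A₁ A₂) A₃) A₄) A₅): (A₁ A₂): 5×2 by 2×9 → 5×9, cost 5·2·9 = 90; ((A₁ A₂) A₃): 5×9 by 9×73 → 5×73, cost 5·9·73 = 3285; cumulative 3375; (((A₁ A₂) A₃) A₄): 5×73 by 73×69 → 5×69, cost 5·73·69 = 25185; cumulative 28560; ((((A₁ A₂) A₃) A₄) A₅): 5×69 by 69×68 → 5×68, cost 5·69·68 = 23460; cumulative 52020. Total 52020.
Difference: |56639 − 52020| = 4619.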